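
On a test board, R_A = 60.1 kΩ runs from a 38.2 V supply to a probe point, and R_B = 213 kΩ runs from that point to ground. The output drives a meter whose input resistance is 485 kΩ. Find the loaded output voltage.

The load sits in parallel with R_B: R_B‖R_L = (213 × 485) / (213 + 485) = 148.0 kΩ.
V_out = 38.2 × 148.0 / (60.1 + 148.0) = 38.2 × 148.0/208.1 = 27.2 V.

V_out ≈ 27.2 V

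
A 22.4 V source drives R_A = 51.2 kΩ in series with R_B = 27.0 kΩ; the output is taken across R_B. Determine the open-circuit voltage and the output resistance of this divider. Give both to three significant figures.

V_th is the open-circuit tap voltage: 22.4 × 27.0/(51.2 + 27.0) = 7.73 V.
With the supply zeroed, R_A and R_B appear in parallel from the tap: R_th = R_A‖R_B = (51.2 × 27.0)/78.20 = 17.7 kΩ.

V_th = 7.73 V, R_th = 17.7 kΩ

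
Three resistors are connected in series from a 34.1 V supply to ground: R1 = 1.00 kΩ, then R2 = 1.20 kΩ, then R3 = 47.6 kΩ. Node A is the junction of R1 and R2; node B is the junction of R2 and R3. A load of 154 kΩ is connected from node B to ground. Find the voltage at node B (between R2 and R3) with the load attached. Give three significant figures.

V ≈ 32.2 V

At node B, R3 is in parallel with the load: R3‖R_L = 36.36 kΩ.
Below node A the resistance is R2 + (R3‖R_L) = 37.56 kΩ, so V_A = 34.1 × 37.56/38.56 = 33.22 V.
Then V_B = V_A × (R3‖R_L)/(R2 + R3‖R_L) = 33.22 × 36.36/37.56 = 32.2 V.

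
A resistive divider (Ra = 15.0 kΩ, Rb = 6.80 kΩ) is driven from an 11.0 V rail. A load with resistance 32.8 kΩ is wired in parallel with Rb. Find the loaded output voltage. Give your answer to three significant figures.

The load sits in parallel with Rb: Rb‖R_L = (6.80 × 32.8) / (6.80 + 32.8) = 5.632 kΩ.
V_out = 11.0 × 5.632 / (15.0 + 5.632) = 11.0 × 5.632/20.63 = 3.00 V.

V_out ≈ 3.00 V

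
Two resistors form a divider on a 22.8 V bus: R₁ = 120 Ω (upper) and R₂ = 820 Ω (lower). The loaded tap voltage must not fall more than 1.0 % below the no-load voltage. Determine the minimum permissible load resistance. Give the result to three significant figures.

R_L(min) ≈ 10.4 kΩ

Output resistance R_th = R₁‖R₂ = (120 × 820)/940.0 = 104.7 Ω.
The fractional drop is R_th/(R_th + R_L); requiring this ≤ 0.0100 gives R_L ≥ R_th(1/0.0100 − 1) = 104.7 × 99.00 = 10.4 kΩ.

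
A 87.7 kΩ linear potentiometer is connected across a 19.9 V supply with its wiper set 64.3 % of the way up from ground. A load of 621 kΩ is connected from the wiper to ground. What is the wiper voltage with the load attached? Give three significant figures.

V ≈ 12.4 V

The wiper splits the pot into (1−α)R = 31.31 kΩ above and αR = 56.39 kΩ below.
Lower section ‖ load = 51.70 kΩ.
V_wiper = 19.9 × 51.70/(31.31 + 51.70) = 12.4 V.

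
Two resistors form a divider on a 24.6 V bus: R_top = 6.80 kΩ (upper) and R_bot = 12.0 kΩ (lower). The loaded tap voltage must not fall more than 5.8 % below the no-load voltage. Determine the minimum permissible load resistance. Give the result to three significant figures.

R_L(min) ≈ 70.5 kΩ

Output resistance R_th = R_top‖R_bot = (6.80 × 12.0)/18.80 = 4.340 kΩ.
The fractional drop is R_th/(R_th + R_L); requiring this ≤ 0.0580 gives R_L ≥ R_th(1/0.0580 − 1) = 4.340 × 16.24 = 70.5 kΩ.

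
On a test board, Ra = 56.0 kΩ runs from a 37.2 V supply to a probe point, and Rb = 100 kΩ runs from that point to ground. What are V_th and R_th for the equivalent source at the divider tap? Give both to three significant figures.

V_th is the open-circuit tap voltage: 37.2 × 100/(56.0 + 100) = 23.8 V.
With the supply zeroed, Ra and Rb appear in parallel from the tap: R_th = Ra‖Rb = (56.0 × 100)/156.0 = 35.9 kΩ.

V_th = 23.8 V, R_th = 35.9 kΩ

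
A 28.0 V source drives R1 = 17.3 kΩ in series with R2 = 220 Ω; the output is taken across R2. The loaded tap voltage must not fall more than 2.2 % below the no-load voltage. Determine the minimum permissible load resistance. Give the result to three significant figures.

R_L(min) ≈ 9.66 kΩ

Output resistance R_th = R1‖R2 = (17300 × 220)/17520 = 217.2 Ω.
The fractional drop is R_th/(R_th + R_L); requiring this ≤ 0.0220 gives R_L ≥ R_th(1/0.0220 − 1) = 217.2 × 44.45 = 9.66 kΩ.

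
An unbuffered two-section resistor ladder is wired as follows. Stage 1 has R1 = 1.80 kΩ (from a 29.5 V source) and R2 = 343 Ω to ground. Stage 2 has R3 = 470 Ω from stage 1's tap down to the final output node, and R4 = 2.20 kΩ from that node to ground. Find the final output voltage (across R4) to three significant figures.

V_out ≈ 3.51 V

Stage 2 presents R3+R4 = 2670 Ω as a load on stage 1's tap.
Stage 1's lower leg becomes R2‖(R3+R4) = 304.0 Ω, so V_mid = 29.5 × 304.0/2104 = 4.262 V.
Stage 2 is itself unloaded: V_out = V_mid × R4/(R3+R4) = 4.262 × 2200/2670 = 3.51 V.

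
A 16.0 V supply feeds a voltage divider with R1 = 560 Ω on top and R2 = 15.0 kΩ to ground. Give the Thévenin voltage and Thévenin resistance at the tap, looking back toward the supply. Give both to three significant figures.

V_th = 15.4 V, R_th = 540 Ω

V_th is the open-circuit tap voltage: 16.0 × 15000/(560 + 15000) = 15.4 V.
With the supply zeroed, R1 and R2 appear in parallel from the tap: R_th = R1‖R2 = (560 × 15000)/15560 = 540 Ω.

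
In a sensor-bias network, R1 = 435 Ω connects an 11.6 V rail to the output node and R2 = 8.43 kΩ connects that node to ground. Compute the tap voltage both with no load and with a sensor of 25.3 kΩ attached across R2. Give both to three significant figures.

Unloaded: 11.0 V; loaded: 10.9 V

Open-circuit: V = 11.6 × 8430/(435 + 8430) = 11.0 V.
With the load, R2 becomes R2‖R_L = 6323 Ω, so V = 11.6 × 6323/6758 = 10.9 V.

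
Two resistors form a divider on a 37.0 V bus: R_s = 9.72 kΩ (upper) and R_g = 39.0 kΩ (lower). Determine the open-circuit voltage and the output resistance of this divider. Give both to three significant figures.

V_th is the open-circuit tap voltage: 37.0 × 39.0/(9.72 + 39.0) = 29.6 V.
With the supply zeroed, R_s and R_g appear in parallel from the tap: R_th = R_s‖R_g = (9.72 × 39.0)/48.72 = 7.78 kΩ.

V_th = 29.6 V, R_th = 7.78 kΩ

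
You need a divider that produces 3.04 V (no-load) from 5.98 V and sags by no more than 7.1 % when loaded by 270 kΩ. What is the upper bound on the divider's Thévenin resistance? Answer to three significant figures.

Loading drop = R_th/(R_th + R_L) ≤ 0.0710, so R_th ≤ R_L · ε/(1−ε) = 270 kΩ × 0.0710/0.9290 = 20.6 kΩ.

R_th ≤ 20.6 kΩ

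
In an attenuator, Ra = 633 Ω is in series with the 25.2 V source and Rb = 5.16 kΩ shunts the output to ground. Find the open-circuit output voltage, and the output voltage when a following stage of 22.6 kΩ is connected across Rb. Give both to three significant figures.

Unloaded: 22.4 V; loaded: 21.9 V

Open-circuit: V = 25.2 × 5160/(633 + 5160) = 22.4 V.
With the load, Rb becomes Rb‖R_L = 4201 Ω, so V = 25.2 × 4201/4834 = 21.9 V.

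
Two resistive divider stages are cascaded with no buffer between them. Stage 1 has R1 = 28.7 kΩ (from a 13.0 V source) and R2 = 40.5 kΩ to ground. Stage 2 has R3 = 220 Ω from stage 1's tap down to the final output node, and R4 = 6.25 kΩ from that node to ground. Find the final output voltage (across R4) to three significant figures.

V_out ≈ 2.04 V

Stage 2 presents R3+R4 = 6470 Ω as a load on stage 1's tap.
Stage 1's lower leg becomes R2‖(R3+R4) = 5579 Ω, so V_mid = 13.0 × 5579/34280 = 2.116 V.
Stage 2 is itself unloaded: V_out = V_mid × R4/(R3+R4) = 2.116 × 6250/6470 = 2.04 V.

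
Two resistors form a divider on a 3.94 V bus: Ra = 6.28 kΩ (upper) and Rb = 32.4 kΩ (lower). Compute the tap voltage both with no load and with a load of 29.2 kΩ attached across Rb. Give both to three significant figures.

Open-circuit: V = 3.94 × 32.4/(6.28 + 32.4) = 3.30 V.
With the load, Rb becomes Rb‖R_L = 15.36 kΩ, so V = 3.94 × 15.36/21.64 = 2.80 V.

Unloaded: 3.30 V; loaded: 2.80 V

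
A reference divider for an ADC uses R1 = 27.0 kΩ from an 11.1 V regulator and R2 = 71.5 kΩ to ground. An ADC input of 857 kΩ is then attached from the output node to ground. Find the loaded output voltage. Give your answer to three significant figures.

The load sits in parallel with R2: R2‖R_L = (71.5 × 857) / (71.5 + 857) = 65.99 kΩ.
V_out = 11.1 × 65.99 / (27.0 + 65.99) = 11.1 × 65.99/92.99 = 7.88 V.

V_out ≈ 7.88 V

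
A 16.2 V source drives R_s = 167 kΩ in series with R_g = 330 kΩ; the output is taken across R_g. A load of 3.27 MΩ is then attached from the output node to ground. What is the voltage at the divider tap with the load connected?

The load sits in parallel with R_g: R_g‖R_L = (330 × 3270) / (330 + 3270) = 299.8 kΩ.
V_out = 16.2 × 299.8 / (167 + 299.8) = 16.2 × 299.8/466.8 = 10.4 V.
(Unloaded it would have been 10.8 V.)

V_out ≈ 10.4 V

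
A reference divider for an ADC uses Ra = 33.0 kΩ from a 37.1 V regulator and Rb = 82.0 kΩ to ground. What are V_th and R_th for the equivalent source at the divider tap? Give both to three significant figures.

V_th is the open-circuit tap voltage: 37.1 × 82.0/(33.0 + 82.0) = 26.5 V.
With the supply zeroed, Ra and Rb appear in parallel from the tap: R_th = Ra‖Rb = (33.0 × 82.0)/115.0 = 23.5 kΩ.

V_th = 26.5 V, R_th = 23.5 kΩ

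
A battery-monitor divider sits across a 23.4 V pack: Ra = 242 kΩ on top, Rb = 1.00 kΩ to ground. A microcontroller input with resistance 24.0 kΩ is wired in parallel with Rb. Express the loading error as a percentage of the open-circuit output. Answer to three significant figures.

The divider's output (Thévenin) resistance is Ra‖Rb = 0.9959 kΩ.
Fractional drop under load = R_th/(R_th + R_L) = 0.9959 / (0.9959 + 24.0) = 0.03984.
So the output falls by 3.98 %.

3.98 %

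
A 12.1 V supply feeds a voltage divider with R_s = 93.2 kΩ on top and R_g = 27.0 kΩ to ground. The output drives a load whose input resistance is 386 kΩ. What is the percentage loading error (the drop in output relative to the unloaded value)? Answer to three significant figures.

5.14 %

The divider's output (Thévenin) resistance is R_s‖R_g = 20.94 kΩ.
Fractional drop under load = R_th/(R_th + R_L) = 20.94 / (20.94 + 386) = 0.05145.
So the output falls by 5.14 %.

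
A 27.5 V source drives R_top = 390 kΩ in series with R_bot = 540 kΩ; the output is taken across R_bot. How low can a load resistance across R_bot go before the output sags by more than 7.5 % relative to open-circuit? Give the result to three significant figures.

Output resistance R_th = R_top‖R_bot = (390 × 540)/930.0 = 226.5 kΩ.
The fractional drop is R_th/(R_th + R_L); requiring this ≤ 0.0750 gives R_L ≥ R_th(1/0.0750 − 1) = 226.5 × 12.33 = 2.79 MΩ.

R_L(min) ≈ 2.79 MΩ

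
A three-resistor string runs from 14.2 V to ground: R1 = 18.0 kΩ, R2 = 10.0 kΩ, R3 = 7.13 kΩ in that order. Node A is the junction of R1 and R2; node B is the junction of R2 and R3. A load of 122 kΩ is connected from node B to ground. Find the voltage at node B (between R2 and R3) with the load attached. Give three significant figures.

At node B, R3 is in parallel with the load: R3‖R_L = 6.736 kΩ.
Below node A the resistance is R2 + (R3‖R_L) = 16.74 kΩ, so V_A = 14.2 × 16.74/34.74 = 6.842 V.
Then V_B = V_A × (R3‖R_L)/(R2 + R3‖R_L) = 6.842 × 6.736/16.74 = 2.75 V.

V ≈ 2.75 V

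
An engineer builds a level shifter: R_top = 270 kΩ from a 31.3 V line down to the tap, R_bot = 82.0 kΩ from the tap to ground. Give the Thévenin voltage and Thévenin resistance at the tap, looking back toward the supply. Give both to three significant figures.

V_th is the open-circuit tap voltage: 31.3 × 82.0/(270 + 82.0) = 7.29 V.
With the supply zeroed, R_top and R_bot appear in parallel from the tap: R_th = R_top‖R_bot = (270 × 82.0)/352.0 = 62.9 kΩ.

V_th = 7.29 V, R_th = 62.9 kΩ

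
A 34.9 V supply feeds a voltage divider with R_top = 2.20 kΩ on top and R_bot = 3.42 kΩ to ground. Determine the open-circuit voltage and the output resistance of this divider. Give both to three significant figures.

V_th = 21.2 V, R_th = 1.34 kΩ

V_th is the open-circuit tap voltage: 34.9 × 3.42/(2.20 + 3.42) = 21.2 V.
With the supply zeroed, R_top and R_bot appear in parallel from the tap: R_th = R_top‖R_bot = (2.20 × 3.42)/5.620 = 1.34 kΩ.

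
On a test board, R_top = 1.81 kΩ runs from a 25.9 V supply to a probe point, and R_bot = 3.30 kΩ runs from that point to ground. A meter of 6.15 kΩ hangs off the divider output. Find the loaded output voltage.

The load sits in parallel with R_bot: R_bot‖R_L = (3.30 × 6.15) / (3.30 + 6.15) = 2.148 kΩ.
V_out = 25.9 × 2.148 / (1.81 + 2.148) = 25.9 × 2.148/3.958 = 14.1 V.

V_out ≈ 14.1 V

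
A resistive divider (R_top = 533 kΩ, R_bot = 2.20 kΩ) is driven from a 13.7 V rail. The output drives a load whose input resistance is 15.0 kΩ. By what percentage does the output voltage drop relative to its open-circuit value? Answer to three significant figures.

Unloaded V = 13.7 × 2.20/535.2 = 0.056315 V.
Loaded: R_bot‖R_L = 1.919 kΩ, giving V = 13.7 × 1.919/534.9 = 0.049138 V.
Drop = (0.056315 − 0.049138) / 0.056315 = 12.7 %.

12.7 %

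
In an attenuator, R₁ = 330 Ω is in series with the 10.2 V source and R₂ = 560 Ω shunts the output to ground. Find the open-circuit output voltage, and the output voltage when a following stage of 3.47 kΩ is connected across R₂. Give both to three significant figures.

Open-circuit: V = 10.2 × 560/(330 + 560) = 6.42 V.
With the load, R₂ becomes R₂‖R_L = 482.2 Ω, so V = 10.2 × 482.2/812.2 = 6.06 V.

Unloaded: 6.42 V; loaded: 6.06 V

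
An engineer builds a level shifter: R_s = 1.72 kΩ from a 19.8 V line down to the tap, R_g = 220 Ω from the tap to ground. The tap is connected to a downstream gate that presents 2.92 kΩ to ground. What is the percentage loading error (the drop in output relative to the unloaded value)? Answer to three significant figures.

The divider's output (Thévenin) resistance is R_s‖R_g = 195.1 Ω.
Fractional drop under load = R_th/(R_th + R_L) = 195.1 / (195.1 + 2920) = 0.06262.
So the output falls by 6.26 %.

6.26 %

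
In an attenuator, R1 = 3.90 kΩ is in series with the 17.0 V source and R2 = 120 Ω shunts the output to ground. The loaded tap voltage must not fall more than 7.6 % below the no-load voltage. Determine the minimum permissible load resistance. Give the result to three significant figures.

R_L(min) ≈ 1.42 kΩ

Output resistance R_th = R1‖R2 = (3900 × 120)/4020 = 116.4 Ω.
The fractional drop is R_th/(R_th + R_L); requiring this ≤ 0.0760 gives R_L ≥ R_th(1/0.0760 − 1) = 116.4 × 12.16 = 1.42 kΩ.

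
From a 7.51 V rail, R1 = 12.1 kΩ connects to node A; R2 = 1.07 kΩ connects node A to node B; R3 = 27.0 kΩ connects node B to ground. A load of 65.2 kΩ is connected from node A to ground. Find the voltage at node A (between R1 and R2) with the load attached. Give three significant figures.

Below node A the series string R2+R3 = 28.07 kΩ sits in parallel with the 65.2 kΩ load: 19.62 kΩ.
V_A = 7.51 × 19.62/(12.1 + 19.62) = 4.65 V.

V ≈ 4.65 V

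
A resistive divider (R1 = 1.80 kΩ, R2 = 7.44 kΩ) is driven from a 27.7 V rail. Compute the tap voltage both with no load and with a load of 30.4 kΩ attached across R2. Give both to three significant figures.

Unloaded: 22.3 V; loaded: 21.3 V

Open-circuit: V = 27.7 × 7.44/(1.80 + 7.44) = 22.3 V.
With the load, R2 becomes R2‖R_L = 5.977 kΩ, so V = 27.7 × 5.977/7.777 = 21.3 V.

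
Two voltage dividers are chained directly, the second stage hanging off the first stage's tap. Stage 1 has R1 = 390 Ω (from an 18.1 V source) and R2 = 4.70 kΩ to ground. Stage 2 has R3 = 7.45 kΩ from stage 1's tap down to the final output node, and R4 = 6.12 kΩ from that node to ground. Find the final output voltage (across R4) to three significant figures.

Stage 2 presents R3+R4 = 13570 Ω as a load on stage 1's tap.
Stage 1's lower leg becomes R2‖(R3+R4) = 3491 Ω, so V_mid = 18.1 × 3491/3881 = 16.28 V.
Stage 2 is itself unloaded: V_out = V_mid × R4/(R3+R4) = 16.28 × 6120/13570 = 7.34 V.

V_out ≈ 7.34 V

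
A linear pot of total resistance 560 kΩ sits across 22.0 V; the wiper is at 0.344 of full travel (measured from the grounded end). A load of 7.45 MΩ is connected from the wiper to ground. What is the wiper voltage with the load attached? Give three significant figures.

V ≈ 7.44 V

The wiper splits the pot into (1−α)R = 367.4 kΩ above and αR = 192.6 kΩ below.
Lower section ‖ load = 187.8 kΩ.
V_wiper = 22.0 × 187.8/(367.4 + 187.8) = 7.44 V.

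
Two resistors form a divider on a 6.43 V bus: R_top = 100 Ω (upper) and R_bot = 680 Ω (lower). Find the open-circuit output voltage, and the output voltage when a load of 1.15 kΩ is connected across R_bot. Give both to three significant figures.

Open-circuit: V = 6.43 × 680/(100 + 680) = 5.61 V.
With the load, R_bot becomes R_bot‖R_L = 427.3 Ω, so V = 6.43 × 427.3/527.3 = 5.21 V.

Unloaded: 5.61 V; loaded: 5.21 V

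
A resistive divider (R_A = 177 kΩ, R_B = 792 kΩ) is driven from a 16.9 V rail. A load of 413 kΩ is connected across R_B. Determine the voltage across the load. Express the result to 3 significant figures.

The load sits in parallel with R_B: R_B‖R_L = (792 × 413) / (792 + 413) = 271.4 kΩ.
V_out = 16.9 × 271.4 / (177 + 271.4) = 16.9 × 271.4/448.4 = 10.2 V.

V_out ≈ 10.2 V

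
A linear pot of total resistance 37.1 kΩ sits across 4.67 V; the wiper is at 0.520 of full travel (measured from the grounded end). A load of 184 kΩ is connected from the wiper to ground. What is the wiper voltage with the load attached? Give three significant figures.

The wiper splits the pot into (1−α)R = 17.81 kΩ above and αR = 19.29 kΩ below.
Lower section ‖ load = 17.46 kΩ.
V_wiper = 4.67 × 17.46/(17.81 + 17.46) = 2.31 V.

V ≈ 2.31 V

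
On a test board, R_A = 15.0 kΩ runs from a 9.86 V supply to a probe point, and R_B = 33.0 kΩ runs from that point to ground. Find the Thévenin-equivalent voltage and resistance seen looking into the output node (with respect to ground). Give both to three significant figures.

V_th = 6.78 V, R_th = 10.3 kΩ

V_th is the open-circuit tap voltage: 9.86 × 33.0/(15.0 + 33.0) = 6.78 V.
With the supply zeroed, R_A and R_B appear in parallel from the tap: R_th = R_A‖R_B = (15.0 × 33.0)/48.00 = 10.3 kΩ.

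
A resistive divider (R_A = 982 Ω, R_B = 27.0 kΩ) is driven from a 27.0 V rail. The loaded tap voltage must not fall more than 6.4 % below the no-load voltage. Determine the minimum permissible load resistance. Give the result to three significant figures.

Output resistance R_th = R_A‖R_B = (982 × 27000)/27980 = 947.5 Ω.
The fractional drop is R_th/(R_th + R_L); requiring this ≤ 0.0640 gives R_L ≥ R_th(1/0.0640 − 1) = 947.5 × 14.62 = 13.9 kΩ.

R_L(min) ≈ 13.9 kΩ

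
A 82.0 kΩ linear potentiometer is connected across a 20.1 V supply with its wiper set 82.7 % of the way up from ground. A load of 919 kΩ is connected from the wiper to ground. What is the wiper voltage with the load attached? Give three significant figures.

The wiper splits the pot into (1−α)R = 14.19 kΩ above and αR = 67.81 kΩ below.
Lower section ‖ load = 63.15 kΩ.
V_wiper = 20.1 × 63.15/(14.19 + 63.15) = 16.4 V.

V ≈ 16.4 V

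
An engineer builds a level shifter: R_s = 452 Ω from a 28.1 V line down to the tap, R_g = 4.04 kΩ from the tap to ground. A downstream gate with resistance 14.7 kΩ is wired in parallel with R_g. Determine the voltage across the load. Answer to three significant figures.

V_out ≈ 24.6 V

The load sits in parallel with R_g: R_g‖R_L = (4040 × 14700) / (4040 + 14700) = 3169 Ω.
V_out = 28.1 × 3169 / (452 + 3169) = 28.1 × 3169/3621 = 24.6 V.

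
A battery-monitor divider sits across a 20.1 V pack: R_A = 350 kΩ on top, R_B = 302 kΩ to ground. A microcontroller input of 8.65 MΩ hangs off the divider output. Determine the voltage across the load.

V_out ≈ 9.14 V

The load sits in parallel with R_B: R_B‖R_L = (302 × 8650) / (302 + 8650) = 291.8 kΩ.
V_out = 20.1 × 291.8 / (350 + 291.8) = 20.1 × 291.8/641.8 = 9.14 V.
(Unloaded it would have been 9.31 V.)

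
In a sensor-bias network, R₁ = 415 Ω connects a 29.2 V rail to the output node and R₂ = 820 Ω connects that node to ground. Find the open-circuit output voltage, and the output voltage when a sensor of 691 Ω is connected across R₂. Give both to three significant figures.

Open-circuit: V = 29.2 × 820/(415 + 820) = 19.4 V.
With the load, R₂ becomes R₂‖R_L = 375.0 Ω, so V = 29.2 × 375.0/790.0 = 13.9 V.

Unloaded: 19.4 V; loaded: 13.9 V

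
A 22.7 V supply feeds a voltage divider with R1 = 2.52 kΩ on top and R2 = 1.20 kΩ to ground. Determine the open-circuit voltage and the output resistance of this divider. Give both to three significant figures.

V_th is the open-circuit tap voltage: 22.7 × 1.20/(2.52 + 1.20) = 7.32 V.
With the supply zeroed, R1 and R2 appear in parallel from the tap: R_th = R1‖R2 = (2.52 × 1.20)/3.720 = 813 Ω.

V_th = 7.32 V, R_th = 813 Ω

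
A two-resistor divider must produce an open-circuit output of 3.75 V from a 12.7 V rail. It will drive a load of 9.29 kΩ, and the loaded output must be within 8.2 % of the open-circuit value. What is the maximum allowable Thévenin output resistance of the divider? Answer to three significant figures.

R_th ≤ 830 Ω

Loading drop = R_th/(R_th + R_L) ≤ 0.0820, so R_th ≤ R_L · ε/(1−ε) = 9.29 kΩ × 0.0820/0.9180 = 830 Ω.
(Any R1, R2 with R2/(R1+R2) = 0.295 and R1‖R2 ≤ 830 Ω will meet the spec.)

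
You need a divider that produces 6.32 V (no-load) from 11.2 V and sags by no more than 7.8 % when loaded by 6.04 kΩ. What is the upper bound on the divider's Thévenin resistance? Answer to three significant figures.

Loading drop = R_th/(R_th + R_L) ≤ 0.0780, so R_th ≤ R_L · ε/(1−ε) = 6.04 kΩ × 0.0780/0.9220 = 511 Ω.
(Any R1, R2 with R2/(R1+R2) = 0.564 and R1‖R2 ≤ 511 Ω will meet the spec.)

R_th ≤ 511 Ω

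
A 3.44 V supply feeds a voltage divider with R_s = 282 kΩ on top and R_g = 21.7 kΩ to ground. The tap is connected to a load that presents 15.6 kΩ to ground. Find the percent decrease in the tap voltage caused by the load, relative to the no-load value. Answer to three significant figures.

The divider's output (Thévenin) resistance is R_s‖R_g = 20.15 kΩ.
Fractional drop under load = R_th/(R_th + R_L) = 20.15 / (20.15 + 15.6) = 0.5636.
So the output falls by 56.4 %.

56.4 %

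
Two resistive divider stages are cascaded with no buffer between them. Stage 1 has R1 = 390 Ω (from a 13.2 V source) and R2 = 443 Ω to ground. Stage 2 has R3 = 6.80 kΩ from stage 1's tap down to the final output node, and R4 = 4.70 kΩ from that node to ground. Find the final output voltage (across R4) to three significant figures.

Stage 2 presents R3+R4 = 11500 Ω as a load on stage 1's tap.
Stage 1's lower leg becomes R2‖(R3+R4) = 426.6 Ω, so V_mid = 13.2 × 426.6/816.6 = 6.896 V.
Stage 2 is itself unloaded: V_out = V_mid × R4/(R3+R4) = 6.896 × 4700/11500 = 2.82 V.

V_out ≈ 2.82 V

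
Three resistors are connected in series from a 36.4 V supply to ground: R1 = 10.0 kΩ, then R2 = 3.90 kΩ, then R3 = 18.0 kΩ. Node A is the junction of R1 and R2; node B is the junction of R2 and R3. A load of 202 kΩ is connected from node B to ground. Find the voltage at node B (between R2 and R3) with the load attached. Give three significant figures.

V ≈ 19.8 V

At node B, R3 is in parallel with the load: R3‖R_L = 16.53 kΩ.
Below node A the resistance is R2 + (R3‖R_L) = 20.43 kΩ, so V_A = 36.4 × 20.43/30.43 = 24.44 V.
Then V_B = V_A × (R3‖R_L)/(R2 + R3‖R_L) = 24.44 × 16.53/20.43 = 19.8 V.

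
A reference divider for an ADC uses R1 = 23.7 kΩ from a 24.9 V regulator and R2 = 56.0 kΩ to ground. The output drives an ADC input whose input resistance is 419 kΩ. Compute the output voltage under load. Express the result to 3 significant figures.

V_out ≈ 16.8 V

The load sits in parallel with R2: R2‖R_L = (56.0 × 419) / (56.0 + 419) = 49.40 kΩ.
V_out = 24.9 × 49.40 / (23.7 + 49.40) = 24.9 × 49.40/73.10 = 16.8 V.
(Unloaded it would have been 17.5 V.)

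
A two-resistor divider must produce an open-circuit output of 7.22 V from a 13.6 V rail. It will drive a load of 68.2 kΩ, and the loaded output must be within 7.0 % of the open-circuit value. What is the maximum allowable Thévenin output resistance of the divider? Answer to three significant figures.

R_th ≤ 5.13 kΩ

Loading drop = R_th/(R_th + R_L) ≤ 0.0700, so R_th ≤ R_L · ε/(1−ε) = 68.2 kΩ × 0.0700/0.9300 = 5.13 kΩ.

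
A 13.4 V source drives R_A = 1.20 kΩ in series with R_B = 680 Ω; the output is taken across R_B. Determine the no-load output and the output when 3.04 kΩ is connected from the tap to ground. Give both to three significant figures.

Open-circuit: V = 13.4 × 680/(1200 + 680) = 4.85 V.
With the load, R_B becomes R_B‖R_L = 555.7 Ω, so V = 13.4 × 555.7/1756 = 4.24 V.

Unloaded: 4.85 V; loaded: 4.24 V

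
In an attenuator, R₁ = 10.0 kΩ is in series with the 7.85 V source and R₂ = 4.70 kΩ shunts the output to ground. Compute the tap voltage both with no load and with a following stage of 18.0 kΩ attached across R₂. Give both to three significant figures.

Open-circuit: V = 7.85 × 4.70/(10.0 + 4.70) = 2.51 V.
With the load, R₂ becomes R₂‖R_L = 3.727 kΩ, so V = 7.85 × 3.727/13.73 = 2.13 V.

Unloaded: 2.51 V; loaded: 2.13 V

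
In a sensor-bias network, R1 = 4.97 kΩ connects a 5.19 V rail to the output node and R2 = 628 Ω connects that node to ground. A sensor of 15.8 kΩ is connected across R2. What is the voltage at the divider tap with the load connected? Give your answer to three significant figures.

The load sits in parallel with R2: R2‖R_L = (628 × 15800) / (628 + 15800) = 604.0 Ω.
V_out = 5.19 × 604.0 / (4970 + 604.0) = 5.19 × 604.0/5574 = 0.562 V.

V_out ≈ 0.562 V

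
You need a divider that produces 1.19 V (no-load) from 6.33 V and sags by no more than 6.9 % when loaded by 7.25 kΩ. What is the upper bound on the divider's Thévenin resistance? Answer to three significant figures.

R_th ≤ 537 Ω

Loading drop = R_th/(R_th + R_L) ≤ 0.0690, so R_th ≤ R_L · ε/(1−ε) = 7.25 kΩ × 0.0690/0.9310 = 537 Ω.
(Any R1, R2 with R2/(R1+R2) = 0.188 and R1‖R2 ≤ 537 Ω will meet the spec.)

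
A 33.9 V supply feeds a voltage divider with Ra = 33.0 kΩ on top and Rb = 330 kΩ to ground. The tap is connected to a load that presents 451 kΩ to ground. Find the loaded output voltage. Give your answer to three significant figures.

V_out ≈ 28.9 V

The load sits in parallel with Rb: Rb‖R_L = (330 × 451) / (330 + 451) = 190.6 kΩ.
V_out = 33.9 × 190.6 / (33.0 + 190.6) = 33.9 × 190.6/223.6 = 28.9 V.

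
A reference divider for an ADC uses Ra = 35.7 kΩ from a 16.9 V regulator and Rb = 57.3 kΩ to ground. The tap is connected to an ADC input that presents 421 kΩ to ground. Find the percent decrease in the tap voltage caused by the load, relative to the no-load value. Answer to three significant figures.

4.97 %

The divider's output (Thévenin) resistance is Ra‖Rb = 22.00 kΩ.
Fractional drop under load = R_th/(R_th + R_L) = 22.00 / (22.00 + 421) = 0.04965.
So the output falls by 4.97 %.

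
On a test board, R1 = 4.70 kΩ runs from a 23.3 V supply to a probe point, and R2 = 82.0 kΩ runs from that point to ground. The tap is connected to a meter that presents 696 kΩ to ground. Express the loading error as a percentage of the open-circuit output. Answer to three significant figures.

0.635 %

The divider's output (Thévenin) resistance is R1‖R2 = 4.445 kΩ.
Fractional drop under load = R_th/(R_th + R_L) = 4.445 / (4.445 + 696) = 0.006346.
So the output falls by 0.635 %.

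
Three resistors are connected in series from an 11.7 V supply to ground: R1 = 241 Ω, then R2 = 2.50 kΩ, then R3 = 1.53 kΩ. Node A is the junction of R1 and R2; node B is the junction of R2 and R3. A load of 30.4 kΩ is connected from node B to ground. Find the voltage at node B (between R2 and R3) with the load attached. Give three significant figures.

V ≈ 4.06 V

At node B, R3 is in parallel with the load: R3‖R_L = 1457 Ω.
Below node A the resistance is R2 + (R3‖R_L) = 3957 Ω, so V_A = 11.7 × 3957/4198 = 11.03 V.
Then V_B = V_A × (R3‖R_L)/(R2 + R3‖R_L) = 11.03 × 1457/3957 = 4.06 V.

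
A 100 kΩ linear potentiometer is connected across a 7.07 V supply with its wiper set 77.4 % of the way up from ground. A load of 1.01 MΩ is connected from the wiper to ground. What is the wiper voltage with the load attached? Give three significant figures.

V ≈ 5.38 V

The wiper splits the pot into (1−α)R = 22.60 kΩ above and αR = 77.40 kΩ below.
Lower section ‖ load = 71.89 kΩ.
V_wiper = 7.07 × 71.89/(22.60 + 71.89) = 5.38 V.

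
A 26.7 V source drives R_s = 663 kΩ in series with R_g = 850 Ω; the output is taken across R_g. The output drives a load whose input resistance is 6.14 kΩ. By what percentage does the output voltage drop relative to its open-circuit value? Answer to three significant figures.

Unloaded V = 26.7 × 850/663800 = 0.034187 V.
Loaded: R_g‖R_L = 746.6 Ω, giving V = 26.7 × 746.6/663700 = 0.030034 V.
Drop = (0.034187 − 0.030034) / 0.034187 = 12.1 %.

12.1 %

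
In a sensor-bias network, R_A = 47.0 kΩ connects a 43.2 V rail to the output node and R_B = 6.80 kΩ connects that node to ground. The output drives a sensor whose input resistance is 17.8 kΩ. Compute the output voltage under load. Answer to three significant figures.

The load sits in parallel with R_B: R_B‖R_L = (6.80 × 17.8) / (6.80 + 17.8) = 4.920 kΩ.
V_out = 43.2 × 4.920 / (47.0 + 4.920) = 43.2 × 4.920/51.92 = 4.09 V.
(Unloaded it would have been 5.46 V.)

V_out ≈ 4.09 V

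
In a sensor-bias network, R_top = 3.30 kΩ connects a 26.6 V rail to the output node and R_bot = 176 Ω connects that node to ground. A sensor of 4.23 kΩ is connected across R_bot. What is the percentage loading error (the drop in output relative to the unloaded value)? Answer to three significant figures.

The divider's output (Thévenin) resistance is R_top‖R_bot = 167.1 Ω.
Fractional drop under load = R_th/(R_th + R_L) = 167.1 / (167.1 + 4230) = 0.03800.
So the output falls by 3.80 %.

3.80 %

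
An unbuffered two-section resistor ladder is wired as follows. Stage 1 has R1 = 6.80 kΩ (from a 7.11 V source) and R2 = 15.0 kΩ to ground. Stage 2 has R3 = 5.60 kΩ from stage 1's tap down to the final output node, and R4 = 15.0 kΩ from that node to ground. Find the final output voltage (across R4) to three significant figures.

Stage 2 presents R3+R4 = 20.60 kΩ as a load on stage 1's tap.
Stage 1's lower leg becomes R2‖(R3+R4) = 8.680 kΩ, so V_mid = 7.11 × 8.680/15.48 = 3.987 V.
Stage 2 is itself unloaded: V_out = V_mid × R4/(R3+R4) = 3.987 × 15.0/20.60 = 2.90 V.

V_out ≈ 2.90 V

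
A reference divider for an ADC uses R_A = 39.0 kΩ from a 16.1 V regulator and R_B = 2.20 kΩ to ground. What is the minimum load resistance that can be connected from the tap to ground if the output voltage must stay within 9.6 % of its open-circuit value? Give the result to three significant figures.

Output resistance R_th = R_A‖R_B = (39.0 × 2.20)/41.20 = 2.083 kΩ.
The fractional drop is R_th/(R_th + R_L); requiring this ≤ 0.0960 gives R_L ≥ R_th(1/0.0960 − 1) = 2.083 × 9.417 = 19.6 kΩ.

R_L(min) ≈ 19.6 kΩ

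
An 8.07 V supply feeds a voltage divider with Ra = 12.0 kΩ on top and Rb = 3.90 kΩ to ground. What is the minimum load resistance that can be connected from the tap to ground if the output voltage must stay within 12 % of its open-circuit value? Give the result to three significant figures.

R_L(min) ≈ 21.6 kΩ

Output resistance R_th = Ra‖Rb = (12.0 × 3.90)/15.90 = 2.943 kΩ.
The fractional drop is R_th/(R_th + R_L); requiring this ≤ 0.120 gives R_L ≥ R_th(1/0.120 − 1) = 2.943 × 7.333 = 21.6 kΩ.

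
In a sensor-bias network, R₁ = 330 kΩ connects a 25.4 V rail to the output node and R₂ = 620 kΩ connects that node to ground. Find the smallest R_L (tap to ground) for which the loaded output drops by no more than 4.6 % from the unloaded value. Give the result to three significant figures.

R_L(min) ≈ 4.47 MΩ

Output resistance R_th = R₁‖R₂ = (330 × 620)/950.0 = 215.4 kΩ.
The fractional drop is R_th/(R_th + R_L); requiring this ≤ 0.0460 gives R_L ≥ R_th(1/0.0460 − 1) = 215.4 × 20.74 = 4.47 MΩ.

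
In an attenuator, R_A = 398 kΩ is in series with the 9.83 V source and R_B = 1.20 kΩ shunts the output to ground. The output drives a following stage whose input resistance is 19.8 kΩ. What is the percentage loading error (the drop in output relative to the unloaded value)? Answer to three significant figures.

5.70 %

The divider's output (Thévenin) resistance is R_A‖R_B = 1.196 kΩ.
Fractional drop under load = R_th/(R_th + R_L) = 1.196 / (1.196 + 19.8) = 0.05698.
So the output falls by 5.70 %.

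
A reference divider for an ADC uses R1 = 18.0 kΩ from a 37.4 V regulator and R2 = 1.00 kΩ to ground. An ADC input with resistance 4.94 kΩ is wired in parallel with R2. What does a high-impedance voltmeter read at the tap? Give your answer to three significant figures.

V_out ≈ 1.65 V

The load sits in parallel with R2: R2‖R_L = (1.00 × 4.94) / (1.00 + 4.94) = 0.8316 kΩ.
V_out = 37.4 × 0.8316 / (18.0 + 0.8316) = 37.4 × 0.8316/18.83 = 1.65 V.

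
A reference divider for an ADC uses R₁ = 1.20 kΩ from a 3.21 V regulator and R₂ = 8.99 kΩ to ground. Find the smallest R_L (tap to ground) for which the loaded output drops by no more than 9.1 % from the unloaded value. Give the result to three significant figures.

R_L(min) ≈ 10.6 kΩ

Output resistance R_th = R₁‖R₂ = (1.20 × 8.99)/10.19 = 1.059 kΩ.
The fractional drop is R_th/(R_th + R_L); requiring this ≤ 0.0910 gives R_L ≥ R_th(1/0.0910 − 1) = 1.059 × 9.989 = 10.6 kΩ.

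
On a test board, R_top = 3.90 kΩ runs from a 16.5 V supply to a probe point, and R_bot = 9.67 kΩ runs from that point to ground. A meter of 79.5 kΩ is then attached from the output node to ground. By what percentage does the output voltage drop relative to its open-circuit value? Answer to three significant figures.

3.38 %

The divider's output (Thévenin) resistance is R_top‖R_bot = 2.779 kΩ.
Fractional drop under load = R_th/(R_th + R_L) = 2.779 / (2.779 + 79.5) = 0.03378.
So the output falls by 3.38 %.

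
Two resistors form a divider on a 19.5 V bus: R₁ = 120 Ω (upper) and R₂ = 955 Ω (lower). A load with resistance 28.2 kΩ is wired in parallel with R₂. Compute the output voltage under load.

The load sits in parallel with R₂: R₂‖R_L = (955 × 28200) / (955 + 28200) = 923.7 Ω.
V_out = 19.5 × 923.7 / (120 + 923.7) = 19.5 × 923.7/1044 = 17.3 V.
(Unloaded it would have been 17.3 V.)

V_out ≈ 17.3 V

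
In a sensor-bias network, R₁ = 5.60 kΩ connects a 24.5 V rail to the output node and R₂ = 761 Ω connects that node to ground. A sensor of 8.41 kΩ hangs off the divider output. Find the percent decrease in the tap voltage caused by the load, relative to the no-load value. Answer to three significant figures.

7.38 %

The divider's output (Thévenin) resistance is R₁‖R₂ = 670.0 Ω.
Fractional drop under load = R_th/(R_th + R_L) = 670.0 / (670.0 + 8410) = 0.07378.
So the output falls by 7.38 %.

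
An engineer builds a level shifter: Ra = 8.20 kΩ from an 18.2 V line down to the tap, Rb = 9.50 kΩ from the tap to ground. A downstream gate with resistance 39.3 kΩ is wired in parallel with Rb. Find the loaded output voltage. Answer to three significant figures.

V_out ≈ 8.78 V

The load sits in parallel with Rb: Rb‖R_L = (9.50 × 39.3) / (9.50 + 39.3) = 7.651 kΩ.
V_out = 18.2 × 7.651 / (8.20 + 7.651) = 18.2 × 7.651/15.85 = 8.78 V.
(Unloaded it would have been 9.77 V.)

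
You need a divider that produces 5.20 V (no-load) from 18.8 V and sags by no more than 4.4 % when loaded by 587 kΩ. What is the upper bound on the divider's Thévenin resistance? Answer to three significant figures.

R_th ≤ 27.0 kΩ

Loading drop = R_th/(R_th + R_L) ≤ 0.0440, so R_th ≤ R_L · ε/(1−ε) = 587 kΩ × 0.0440/0.9560 = 27.0 kΩ.
(Any R1, R2 with R2/(R1+R2) = 0.277 and R1‖R2 ≤ 27.0 kΩ will meet the spec.)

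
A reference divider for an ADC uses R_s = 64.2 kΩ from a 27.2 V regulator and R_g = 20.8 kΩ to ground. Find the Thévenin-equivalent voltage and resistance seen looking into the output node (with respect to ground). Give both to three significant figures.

V_th is the open-circuit tap voltage: 27.2 × 20.8/(64.2 + 20.8) = 6.66 V.
With the supply zeroed, R_s and R_g appear in parallel from the tap: R_th = R_s‖R_g = (64.2 × 20.8)/85.00 = 15.7 kΩ.

V_th = 6.66 V, R_th = 15.7 kΩ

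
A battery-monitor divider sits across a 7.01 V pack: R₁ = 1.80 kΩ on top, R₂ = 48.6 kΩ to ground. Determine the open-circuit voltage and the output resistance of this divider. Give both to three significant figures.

V_th is the open-circuit tap voltage: 7.01 × 48.6/(1.80 + 48.6) = 6.76 V.
With the supply zeroed, R₁ and R₂ appear in parallel from the tap: R_th = R₁‖R₂ = (1.80 × 48.6)/50.40 = 1.74 kΩ.

V_th = 6.76 V, R_th = 1.74 kΩ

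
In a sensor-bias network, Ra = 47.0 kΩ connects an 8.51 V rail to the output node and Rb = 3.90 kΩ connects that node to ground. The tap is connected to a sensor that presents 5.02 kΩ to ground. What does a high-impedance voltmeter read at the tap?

V_out ≈ 0.380 V

The load sits in parallel with Rb: Rb‖R_L = (3.90 × 5.02) / (3.90 + 5.02) = 2.195 kΩ.
V_out = 8.51 × 2.195 / (47.0 + 2.195) = 8.51 × 2.195/49.19 = 0.380 V.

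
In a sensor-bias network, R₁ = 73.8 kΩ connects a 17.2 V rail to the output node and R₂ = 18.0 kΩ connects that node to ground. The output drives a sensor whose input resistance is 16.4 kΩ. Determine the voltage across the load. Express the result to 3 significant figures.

V_out ≈ 1.79 V

The load sits in parallel with R₂: R₂‖R_L = (18.0 × 16.4) / (18.0 + 16.4) = 8.581 kΩ.
V_out = 17.2 × 8.581 / (73.8 + 8.581) = 17.2 × 8.581/82.38 = 1.79 V.
(Unloaded it would have been 3.37 V.)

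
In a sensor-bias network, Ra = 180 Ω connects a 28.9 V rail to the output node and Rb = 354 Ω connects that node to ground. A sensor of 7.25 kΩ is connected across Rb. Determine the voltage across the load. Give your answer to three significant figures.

The load sits in parallel with Rb: Rb‖R_L = (354 × 7250) / (354 + 7250) = 337.5 Ω.
V_out = 28.9 × 337.5 / (180 + 337.5) = 28.9 × 337.5/517.5 = 18.8 V.

V_out ≈ 18.8 V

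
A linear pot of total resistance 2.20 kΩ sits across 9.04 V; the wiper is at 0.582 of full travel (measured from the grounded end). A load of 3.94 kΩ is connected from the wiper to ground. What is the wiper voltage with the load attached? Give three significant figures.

The wiper splits the pot into (1−α)R = 919.6 Ω above and αR = 1280 Ω below.
Lower section ‖ load = 966.4 Ω.
V_wiper = 9.04 × 966.4/(919.6 + 966.4) = 4.63 V.

V ≈ 4.63 V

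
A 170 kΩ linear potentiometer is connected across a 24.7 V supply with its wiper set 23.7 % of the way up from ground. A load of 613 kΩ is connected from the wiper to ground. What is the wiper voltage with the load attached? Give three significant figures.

The wiper splits the pot into (1−α)R = 129.7 kΩ above and αR = 40.29 kΩ below.
Lower section ‖ load = 37.81 kΩ.
V_wiper = 24.7 × 37.81/(129.7 + 37.81) = 5.57 V.

V ≈ 5.57 V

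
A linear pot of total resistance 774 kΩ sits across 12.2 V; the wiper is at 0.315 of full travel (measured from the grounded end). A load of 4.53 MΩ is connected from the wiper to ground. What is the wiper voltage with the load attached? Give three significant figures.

V ≈ 3.71 V

The wiper splits the pot into (1−α)R = 530.2 kΩ above and αR = 243.8 kΩ below.
Lower section ‖ load = 231.4 kΩ.
V_wiper = 12.2 × 231.4/(530.2 + 231.4) = 3.71 V.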